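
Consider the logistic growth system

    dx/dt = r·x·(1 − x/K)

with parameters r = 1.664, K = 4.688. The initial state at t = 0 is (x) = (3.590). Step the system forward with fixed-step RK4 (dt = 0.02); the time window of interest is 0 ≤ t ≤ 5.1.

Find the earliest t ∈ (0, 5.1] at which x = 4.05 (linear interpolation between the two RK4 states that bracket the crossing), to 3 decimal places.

t = 0.399

t=0.000: state=(3.590)
step 1 (dt=0.02): k1=(1.399), k2=(1.387), k3=(1.387), k4=(1.374); state += dt/6·(k1+2k2+2k3+k4)
t=0.020: state=(3.618)
t=0.040: state=(3.645)
t=0.060: state=(3.672)
continuing one RK4 step at a time; state shown every 10 steps (Δt=0.2):
t=0.200: state=(3.845)
t=0.380: state=(4.033)
next step: t=0.400: state=(4.051) — x has crossed 4.05
linear interpolation between t=0.380 (4.03263) and t=0.400 (4.05117) → t≈0.399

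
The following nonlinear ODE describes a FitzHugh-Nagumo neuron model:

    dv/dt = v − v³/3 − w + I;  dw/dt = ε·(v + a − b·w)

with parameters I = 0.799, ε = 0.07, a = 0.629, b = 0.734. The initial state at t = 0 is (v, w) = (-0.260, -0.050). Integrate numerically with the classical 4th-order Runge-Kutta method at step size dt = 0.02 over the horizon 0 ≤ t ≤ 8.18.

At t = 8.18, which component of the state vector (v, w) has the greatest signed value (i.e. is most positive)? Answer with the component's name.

largest component: v

t=0.000: state=(-0.260, -0.050)
step 1 (dt=0.02): k1=(0.595, 0.028), k2=(0.600, 0.029), k3=(0.600, 0.029), k4=(0.606, 0.029); state += dt/6·(k1+2k2+2k3+k4)
t=0.020: state=(-0.248, -0.049)
t=0.040: state=(-0.236, -0.049)
t=0.060: state=(-0.223, -0.048)
continuing one RK4 step at a time; state shown every 25 steps (Δt=0.5):
t=0.500: state=(0.118, -0.030)
t=1.000: state=(0.704, 0.006)
t=1.500: state=(1.397, 0.064)
t=2.000: state=(1.818, 0.141)
t=2.500: state=(1.939, 0.225)
t=3.000: state=(1.948, 0.308)
t=3.500: state=(1.928, 0.389)
t=4.000: state=(1.901, 0.467)
t=4.500: state=(1.872, 0.542)
t=5.000: state=(1.843, 0.614)
t=5.500: state=(1.813, 0.684)
t=6.000: state=(1.784, 0.750)
t=6.500: state=(1.754, 0.814)
t=7.000: state=(1.724, 0.875)
t=7.500: state=(1.694, 0.934)
t=8.000: state=(1.663, 0.990)
t=8.180: state=(1.652, 1.009)
compare at T: v=1.652, w=1.009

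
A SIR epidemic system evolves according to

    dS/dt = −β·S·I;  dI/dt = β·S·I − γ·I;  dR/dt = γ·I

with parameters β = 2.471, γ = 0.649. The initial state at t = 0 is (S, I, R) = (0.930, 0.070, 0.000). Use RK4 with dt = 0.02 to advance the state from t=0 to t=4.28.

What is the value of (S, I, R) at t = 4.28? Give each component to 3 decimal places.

(S, I, R) = (0.048, 0.174, 0.778)

t=0.000: state=(0.930, 0.070, 0.000)
step 1 (dt=0.02): k1=(-0.161, 0.115, 0.045), k2=(-0.163, 0.117, 0.046), k3=(-0.163, 0.117, 0.046), k4=(-0.166, 0.119, 0.047); state += dt/6·(k1+2k2+2k3+k4)
t=0.020: state=(0.927, 0.072, 0.001)
t=0.040: state=(0.923, 0.075, 0.002)
t=0.060: state=(0.920, 0.077, 0.003)
continuing one RK4 step at a time; state shown every 10 steps (Δt=0.2):
t=0.200: state=(0.893, 0.096, 0.011)
t=0.400: state=(0.844, 0.130, 0.025)
t=0.600: state=(0.784, 0.171, 0.045)
t=0.800: state=(0.712, 0.218, 0.070)
t=1.000: state=(0.632, 0.267, 0.101)
t=1.200: state=(0.548, 0.313, 0.139)
t=1.400: state=(0.464, 0.353, 0.183)
t=1.600: state=(0.387, 0.383, 0.230)
t=1.800: state=(0.319, 0.400, 0.281)
t=2.000: state=(0.261, 0.405, 0.334)
t=2.200: state=(0.214, 0.400, 0.386)
t=2.400: state=(0.176, 0.387, 0.437)
t=2.600: state=(0.146, 0.368, 0.486)
t=2.800: state=(0.122, 0.345, 0.533)
t=3.000: state=(0.104, 0.320, 0.576)
t=3.200: state=(0.089, 0.295, 0.616)
t=3.400: state=(0.078, 0.270, 0.652)
t=3.600: state=(0.068, 0.246, 0.686)
t=3.800: state=(0.061, 0.223, 0.716)
t=4.000: state=(0.055, 0.201, 0.744)
t=4.200: state=(0.050, 0.182, 0.769)
t=4.280: state=(0.048, 0.174, 0.778)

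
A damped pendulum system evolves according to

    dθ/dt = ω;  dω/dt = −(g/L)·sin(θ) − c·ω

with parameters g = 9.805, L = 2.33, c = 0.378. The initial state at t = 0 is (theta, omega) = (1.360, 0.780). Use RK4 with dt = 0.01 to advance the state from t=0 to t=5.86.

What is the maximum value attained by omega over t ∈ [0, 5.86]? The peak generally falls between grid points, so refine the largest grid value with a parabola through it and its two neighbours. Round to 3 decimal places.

t=0.000: state=(1.360, 0.780)
step 1 (dt=0.01): k1=(0.780, -4.410), k2=(0.758, -4.405), k3=(0.758, -4.405), k4=(0.736, -4.400); state += dt/6·(k1+2k2+2k3+k4)
t=0.010: state=(1.368, 0.736)
t=0.020: state=(1.375, 0.692)
t=0.030: state=(1.381, 0.648)
continuing one RK4 step at a time; state shown every 20 steps (Δt=0.2):
t=0.200: state=(1.429, -0.077)
t=0.400: state=(1.334, -0.869)
t=0.600: state=(1.088, -1.565)
t=0.800: state=(0.719, -2.087)
t=1.000: state=(0.273, -2.319)
t=1.200: state=(-0.184, -2.181)
t=1.400: state=(-0.578, -1.716)
t=1.600: state=(-0.857, -1.052)
t=1.800: state=(-0.994, -0.322)
t=2.000: state=(-0.987, 0.385)
t=2.200: state=(-0.846, 1.004)
t=2.400: state=(-0.596, 1.468)
t=2.600: state=(-0.274, 1.703)
t=2.800: state=(0.067, 1.660)
t=3.000: state=(0.372, 1.358)
t=3.200: state=(0.598, 0.875)
t=3.400: state=(0.717, 0.310)
t=3.600: state=(0.722, -0.253)
t=3.800: state=(0.621, -0.743)
t=4.000: state=(0.434, -1.099)
t=4.200: state=(0.193, -1.270)
t=4.400: state=(-0.060, -1.229)
t=4.600: state=(-0.285, -0.997)
t=4.800: state=(-0.450, -0.628)
t=5.000: state=(-0.532, -0.194)
t=5.200: state=(-0.528, 0.235)
t=5.400: state=(-0.443, 0.599)
t=5.600: state=(-0.296, 0.850)
t=5.800: state=(-0.113, 0.953)
t=5.860: state=(-0.055, 0.952)
largest grid value and its neighbours: omega(2.660)=1.71987, omega(2.670)=1.72019, omega(2.680)=1.71979
parabola through these three points peaks at t≈2.669 with omega≈1.72019

max omega = 1.720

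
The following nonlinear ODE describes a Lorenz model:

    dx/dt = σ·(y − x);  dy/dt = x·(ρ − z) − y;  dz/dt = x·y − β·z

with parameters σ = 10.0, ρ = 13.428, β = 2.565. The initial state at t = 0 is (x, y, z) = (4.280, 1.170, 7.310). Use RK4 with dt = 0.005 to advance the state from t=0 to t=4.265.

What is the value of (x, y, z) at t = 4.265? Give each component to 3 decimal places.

t=0.000: state=(4.280, 1.170, 7.310)
step 1 (dt=0.005): k1=(-31.100, 25.015, -13.743), k2=(-29.697, 24.621, -13.483), k3=(-29.742, 24.641, -13.484), k4=(-28.381, 24.261, -13.235); state += dt/6·(k1+2k2+2k3+k4)
t=0.005: state=(4.131, 1.293, 7.243)
t=0.010: state=(3.996, 1.413, 7.178)
t=0.015: state=(3.873, 1.529, 7.115)
continuing one RK4 step at a time; state shown every 40 steps (Δt=0.2):
t=0.200: state=(3.907, 5.271, 6.191)
t=0.400: state=(7.793, 9.663, 11.236)
t=0.600: state=(7.389, 5.134, 17.125)
t=0.800: state=(3.406, 2.334, 12.777)
t=1.000: state=(2.956, 3.400, 8.901)
t=1.200: state=(4.903, 6.370, 8.326)
t=1.400: state=(7.750, 8.482, 13.242)
t=1.600: state=(6.268, 4.573, 15.552)
t=1.800: state=(3.805, 3.290, 11.962)
t=2.000: state=(4.050, 4.718, 9.462)
t=2.200: state=(6.083, 7.251, 10.573)
t=2.400: state=(7.210, 6.830, 14.457)
t=2.600: state=(5.268, 4.227, 13.882)
t=2.800: state=(4.219, 4.241, 11.166)
t=3.000: state=(5.122, 5.907, 10.337)
t=3.200: state=(6.643, 7.102, 12.550)
t=3.400: state=(6.252, 5.514, 14.163)
t=3.600: state=(4.860, 4.437, 12.544)
t=3.800: state=(4.826, 5.178, 10.995)
t=4.000: state=(5.907, 6.488, 11.583)
t=4.200: state=(6.435, 6.267, 13.419)
t=4.265: state=(6.239, 5.819, 13.655)

(x, y, z) = (6.239, 5.819, 13.655)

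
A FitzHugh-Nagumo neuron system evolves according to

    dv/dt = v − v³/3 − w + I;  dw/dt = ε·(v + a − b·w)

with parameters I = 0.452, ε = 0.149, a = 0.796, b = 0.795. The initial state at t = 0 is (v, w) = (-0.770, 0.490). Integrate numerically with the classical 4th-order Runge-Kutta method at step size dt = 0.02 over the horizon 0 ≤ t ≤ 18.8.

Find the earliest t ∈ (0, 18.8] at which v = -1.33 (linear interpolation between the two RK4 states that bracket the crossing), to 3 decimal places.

t=0.000: state=(-0.770, 0.490)
step 1 (dt=0.02): k1=(-0.656, -0.054), k2=(-0.658, -0.055), k3=(-0.658, -0.055), k4=(-0.660, -0.056); state += dt/6·(k1+2k2+2k3+k4)
t=0.020: state=(-0.783, 0.489)
t=0.040: state=(-0.796, 0.488)
t=0.060: state=(-0.810, 0.487)
t=0.860: state=(-1.320, 0.410)
next step: t=0.880: state=(-1.330, 0.408) — v has crossed -1.33
linear interpolation between t=0.860 (-1.31997) and t=0.880 (-1.33010) → t≈0.880

t = 0.880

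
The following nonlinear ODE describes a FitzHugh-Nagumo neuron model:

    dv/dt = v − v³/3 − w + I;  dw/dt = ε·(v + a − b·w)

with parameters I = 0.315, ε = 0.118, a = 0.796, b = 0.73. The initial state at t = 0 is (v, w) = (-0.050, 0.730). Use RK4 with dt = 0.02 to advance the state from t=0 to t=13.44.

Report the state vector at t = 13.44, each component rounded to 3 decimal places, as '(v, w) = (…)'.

t=0.000: state=(-0.050, 0.730)
step 1 (dt=0.02): k1=(-0.465, 0.025), k2=(-0.470, 0.025), k3=(-0.470, 0.025), k4=(-0.475, 0.024); state += dt/6·(k1+2k2+2k3+k4)
t=0.020: state=(-0.059, 0.730)
t=0.040: state=(-0.069, 0.731)
t=0.060: state=(-0.079, 0.731)
continuing one RK4 step at a time; state shown every 25 steps (Δt=0.5):
t=0.500: state=(-0.352, 0.734)
t=1.000: state=(-0.806, 0.716)
t=1.500: state=(-1.316, 0.670)
t=2.000: state=(-1.654, 0.601)
t=2.500: state=(-1.779, 0.522)
t=3.000: state=(-1.798, 0.442)
t=3.500: state=(-1.781, 0.366)
t=4.000: state=(-1.752, 0.295)
t=4.500: state=(-1.721, 0.228)
t=5.000: state=(-1.688, 0.166)
t=5.500: state=(-1.656, 0.108)
t=6.000: state=(-1.624, 0.055)
t=6.500: state=(-1.592, 0.006)
t=7.000: state=(-1.561, -0.039)
t=7.500: state=(-1.531, -0.081)
t=8.000: state=(-1.500, -0.119)
t=8.500: state=(-1.471, -0.154)
t=9.000: state=(-1.442, -0.186)
t=9.500: state=(-1.413, -0.214)
t=10.000: state=(-1.385, -0.240)
t=10.500: state=(-1.357, -0.263)
t=11.000: state=(-1.331, -0.284)
t=11.500: state=(-1.304, -0.302)
t=12.000: state=(-1.278, -0.318)
t=12.500: state=(-1.253, -0.331)
t=13.000: state=(-1.229, -0.343)
t=13.440: state=(-1.208, -0.352)

(v, w) = (-1.208, -0.352)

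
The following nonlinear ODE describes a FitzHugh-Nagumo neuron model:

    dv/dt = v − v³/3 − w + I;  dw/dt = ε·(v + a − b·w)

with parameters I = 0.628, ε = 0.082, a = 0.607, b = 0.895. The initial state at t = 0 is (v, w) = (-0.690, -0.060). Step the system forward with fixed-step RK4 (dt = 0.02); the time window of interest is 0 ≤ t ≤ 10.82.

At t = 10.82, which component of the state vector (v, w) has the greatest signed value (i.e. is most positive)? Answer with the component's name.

largest component: v

t=0.000: state=(-0.690, -0.060)
step 1 (dt=0.02): k1=(0.108, -0.002), k2=(0.108, -0.002), k3=(0.108, -0.002), k4=(0.109, -0.002); state += dt/6·(k1+2k2+2k3+k4)
t=0.020: state=(-0.688, -0.060)
t=0.040: state=(-0.686, -0.060)
t=0.060: state=(-0.683, -0.060)
continuing one RK4 step at a time; state shown every 25 steps (Δt=0.5):
t=0.500: state=(-0.628, -0.060)
t=1.000: state=(-0.545, -0.057)
t=1.500: state=(-0.429, -0.050)
t=2.000: state=(-0.260, -0.038)
t=2.500: state=(-0.001, -0.018)
t=3.000: state=(0.406, 0.015)
t=3.500: state=(0.980, 0.066)
t=4.000: state=(1.522, 0.139)
t=4.500: state=(1.790, 0.226)
t=5.000: state=(1.857, 0.317)
t=5.500: state=(1.852, 0.404)
t=6.000: state=(1.825, 0.488)
t=6.500: state=(1.793, 0.568)
t=7.000: state=(1.758, 0.643)
t=7.500: state=(1.724, 0.715)
t=8.000: state=(1.689, 0.782)
t=8.500: state=(1.653, 0.846)
t=9.000: state=(1.618, 0.905)
t=9.500: state=(1.582, 0.962)
t=10.000: state=(1.546, 1.014)
t=10.500: state=(1.510, 1.064)
t=10.820: state=(1.486, 1.094)
compare at T: v=1.486, w=1.094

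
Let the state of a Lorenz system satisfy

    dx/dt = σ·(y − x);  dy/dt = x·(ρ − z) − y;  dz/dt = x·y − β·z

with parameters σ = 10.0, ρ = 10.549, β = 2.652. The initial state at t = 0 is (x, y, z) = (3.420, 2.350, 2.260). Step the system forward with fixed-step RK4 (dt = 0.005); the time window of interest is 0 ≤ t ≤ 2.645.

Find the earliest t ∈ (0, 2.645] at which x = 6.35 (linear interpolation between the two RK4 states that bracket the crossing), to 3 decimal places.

t = 0.257

t=0.000: state=(3.420, 2.350, 2.260)
step 1 (dt=0.005): k1=(-10.700, 25.998, 2.043), k2=(-9.783, 25.694, 2.188), k3=(-9.813, 25.713, 2.190), k4=(-8.924, 25.426, 2.333); state += dt/6·(k1+2k2+2k3+k4)
t=0.005: state=(3.371, 2.479, 2.271)
t=0.010: state=(3.331, 2.604, 2.283)
t=0.015: state=(3.298, 2.728, 2.297)
continuing one RK4 step at a time; state shown every 20 steps (Δt=0.1):
t=0.100: state=(3.618, 4.698, 2.795)
t=0.200: state=(5.192, 7.141, 4.460)
t=0.255: state=(6.312, 8.377, 6.159)
next step: t=0.260: state=(6.415, 8.471, 6.344) — x has crossed 6.35
linear interpolation between t=0.255 (6.31179) and t=0.260 (6.41483) → t≈0.257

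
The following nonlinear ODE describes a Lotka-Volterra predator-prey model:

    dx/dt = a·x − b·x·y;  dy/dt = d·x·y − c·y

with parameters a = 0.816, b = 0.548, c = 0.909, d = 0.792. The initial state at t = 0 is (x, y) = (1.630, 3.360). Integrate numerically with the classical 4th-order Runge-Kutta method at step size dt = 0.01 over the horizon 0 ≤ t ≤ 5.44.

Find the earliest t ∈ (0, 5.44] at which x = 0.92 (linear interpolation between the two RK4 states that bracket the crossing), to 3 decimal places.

t = 0.516

t=0.000: state=(1.630, 3.360)
step 1 (dt=0.01): k1=(-1.671, 1.283), k2=(-1.668, 1.264), k3=(-1.668, 1.264), k4=(-1.665, 1.244); state += dt/6·(k1+2k2+2k3+k4)
t=0.010: state=(1.613, 3.373)
t=0.020: state=(1.597, 3.385)
t=0.030: state=(1.580, 3.397)
continuing one RK4 step at a time; state shown every 20 steps (Δt=0.2):
t=0.200: state=(1.313, 3.535)
t=0.400: state=(1.047, 3.550)
t=0.510: state=(0.926, 3.500)
next step: t=0.520: state=(0.916, 3.494) — x has crossed 0.92
linear interpolation between t=0.510 (0.92593) and t=0.520 (0.91580) → t≈0.516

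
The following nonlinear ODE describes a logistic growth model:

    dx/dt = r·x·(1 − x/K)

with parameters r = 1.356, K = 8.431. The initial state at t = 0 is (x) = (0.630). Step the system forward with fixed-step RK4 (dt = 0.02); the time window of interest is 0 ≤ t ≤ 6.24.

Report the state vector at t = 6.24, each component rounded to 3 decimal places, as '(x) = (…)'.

t=0.000: state=(0.630)
step 1 (dt=0.02): k1=(0.790), k2=(0.800), k3=(0.800), k4=(0.809); state += dt/6·(k1+2k2+2k3+k4)
t=0.020: state=(0.646)
t=0.040: state=(0.662)
t=0.060: state=(0.679)
continuing one RK4 step at a time; state shown every 25 steps (Δt=0.5):
t=0.500: state=(1.157)
t=1.000: state=(2.012)
t=1.500: state=(3.218)
t=2.000: state=(4.627)
t=2.500: state=(5.948)
t=3.000: state=(6.957)
t=3.500: state=(7.612)
t=4.000: state=(7.994)
t=4.500: state=(8.204)
t=5.000: state=(8.314)
t=5.500: state=(8.371)
t=6.000: state=(8.401)
t=6.240: state=(8.409)

(x) = (8.409)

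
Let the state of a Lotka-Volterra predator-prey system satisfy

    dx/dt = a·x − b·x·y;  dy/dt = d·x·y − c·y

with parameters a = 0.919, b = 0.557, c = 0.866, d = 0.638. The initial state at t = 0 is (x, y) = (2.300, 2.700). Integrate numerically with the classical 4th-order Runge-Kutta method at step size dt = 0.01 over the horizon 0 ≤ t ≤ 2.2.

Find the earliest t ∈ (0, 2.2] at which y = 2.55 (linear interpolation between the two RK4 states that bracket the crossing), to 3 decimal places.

t=0.000: state=(2.300, 2.700)
step 1 (dt=0.01): k1=(-1.345, 1.624), k2=(-1.352, 1.617), k3=(-1.352, 1.617), k4=(-1.358, 1.610); state += dt/6·(k1+2k2+2k3+k4)
t=0.010: state=(2.286, 2.716)
t=0.020: state=(2.273, 2.732)
t=0.030: state=(2.259, 2.748)
continuing one RK4 step at a time; state shown every 10 steps (Δt=0.1):
t=0.100: state=(2.160, 2.855)
t=0.200: state=(2.012, 2.991)
t=0.300: state=(1.861, 3.103)
t=0.400: state=(1.712, 3.189)
t=0.500: state=(1.569, 3.247)
t=0.600: state=(1.434, 3.277)
t=0.700: state=(1.309, 3.280)
t=0.800: state=(1.196, 3.258)
t=0.900: state=(1.095, 3.214)
t=1.000: state=(1.005, 3.151)
t=1.100: state=(0.927, 3.073)
t=1.200: state=(0.858, 2.983)
t=1.300: state=(0.799, 2.884)
t=1.400: state=(0.748, 2.779)
t=1.500: state=(0.705, 2.669)
t=1.600: state=(0.668, 2.557)
next step: t=1.610: state=(0.664, 2.546) — y has crossed 2.55
linear interpolation between t=1.600 (2.55682) and t=1.610 (2.54556) → t≈1.606

t = 1.606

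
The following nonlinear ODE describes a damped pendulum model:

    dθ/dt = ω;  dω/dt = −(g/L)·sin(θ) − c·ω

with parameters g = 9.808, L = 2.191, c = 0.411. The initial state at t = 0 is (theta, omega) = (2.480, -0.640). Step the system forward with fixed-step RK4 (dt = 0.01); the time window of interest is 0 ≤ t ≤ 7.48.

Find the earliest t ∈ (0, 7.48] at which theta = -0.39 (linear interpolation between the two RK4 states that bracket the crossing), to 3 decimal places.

t=0.000: state=(2.480, -0.640)
step 1 (dt=0.01): k1=(-0.640, -2.487), k2=(-0.652, -2.493), k3=(-0.652, -2.494), k4=(-0.665, -2.500); state += dt/6·(k1+2k2+2k3+k4)
t=0.010: state=(2.473, -0.665)
t=0.020: state=(2.467, -0.690)
t=0.030: state=(2.460, -0.715)
continuing one RK4 step at a time; state shown every 25 steps (Δt=0.25):
t=0.250: state=(2.238, -1.316)
t=0.500: state=(1.810, -2.131)
t=0.750: state=(1.170, -2.965)
t=1.000: state=(0.361, -3.394)
t=1.220: state=(-0.365, -3.089)
next step: t=1.230: state=(-0.396, -3.059) — theta has crossed -0.39
linear interpolation between t=1.220 (-0.36486) and t=1.230 (-0.39560) → t≈1.228

t = 1.228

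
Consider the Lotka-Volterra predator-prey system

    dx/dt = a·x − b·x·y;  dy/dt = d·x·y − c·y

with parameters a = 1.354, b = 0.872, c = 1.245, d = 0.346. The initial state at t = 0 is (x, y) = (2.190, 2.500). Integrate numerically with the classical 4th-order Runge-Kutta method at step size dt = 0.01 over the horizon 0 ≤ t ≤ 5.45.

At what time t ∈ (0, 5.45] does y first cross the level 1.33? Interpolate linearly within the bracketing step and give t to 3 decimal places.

t=0.000: state=(2.190, 2.500)
step 1 (dt=0.01): k1=(-1.809, -1.218), k2=(-1.790, -1.223), k3=(-1.790, -1.223), k4=(-1.771, -1.228); state += dt/6·(k1+2k2+2k3+k4)
t=0.010: state=(2.172, 2.488)
t=0.020: state=(2.155, 2.475)
t=0.030: state=(2.137, 2.463)
continuing one RK4 step at a time; state shown every 20 steps (Δt=0.2):
t=0.200: state=(1.898, 2.243)
t=0.400: state=(1.722, 1.981)
t=0.600: state=(1.633, 1.734)
t=0.800: state=(1.614, 1.512)
t=0.980: state=(1.647, 1.337)
next step: t=0.990: state=(1.651, 1.328) — y has crossed 1.33
linear interpolation between t=0.980 (1.33707) and t=0.990 (1.32808) → t≈0.988

t = 0.988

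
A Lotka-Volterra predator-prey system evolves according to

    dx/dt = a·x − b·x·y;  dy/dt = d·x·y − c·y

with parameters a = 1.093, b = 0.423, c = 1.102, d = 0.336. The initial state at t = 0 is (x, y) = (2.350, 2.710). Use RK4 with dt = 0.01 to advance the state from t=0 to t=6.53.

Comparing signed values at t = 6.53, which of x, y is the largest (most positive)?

t=0.000: state=(2.350, 2.710)
step 1 (dt=0.01): k1=(-0.125, -0.847), k2=(-0.121, -0.846), k3=(-0.121, -0.846), k4=(-0.117, -0.845); state += dt/6·(k1+2k2+2k3+k4)
t=0.010: state=(2.349, 2.702)
t=0.020: state=(2.348, 2.693)
t=0.030: state=(2.347, 2.685)
continuing one RK4 step at a time; state shown every 25 steps (Δt=0.25):
t=0.250: state=(2.344, 2.505)
t=0.500: state=(2.388, 2.319)
t=0.750: state=(2.477, 2.159)
t=1.000: state=(2.610, 2.029)
t=1.250: state=(2.783, 1.931)
t=1.500: state=(2.992, 1.868)
t=1.750: state=(3.233, 1.842)
t=2.000: state=(3.496, 1.855)
t=2.250: state=(3.766, 1.910)
t=2.500: state=(4.024, 2.012)
t=2.750: state=(4.243, 2.163)
t=3.000: state=(4.392, 2.361)
t=3.250: state=(4.442, 2.600)
t=3.500: state=(4.374, 2.860)
t=3.750: state=(4.190, 3.114)
t=4.000: state=(3.916, 3.325)
t=4.250: state=(3.592, 3.460)
t=4.500: state=(3.264, 3.503)
t=4.750: state=(2.967, 3.454)
t=5.000: state=(2.723, 3.329)
t=5.250: state=(2.539, 3.151)
t=5.500: state=(2.417, 2.945)
t=5.750: state=(2.353, 2.730)
t=6.000: state=(2.343, 2.524)
t=6.250: state=(2.382, 2.336)
t=6.500: state=(2.467, 2.173)
t=6.530: state=(2.480, 2.156)
compare at T: x=2.480, y=2.156

largest component: x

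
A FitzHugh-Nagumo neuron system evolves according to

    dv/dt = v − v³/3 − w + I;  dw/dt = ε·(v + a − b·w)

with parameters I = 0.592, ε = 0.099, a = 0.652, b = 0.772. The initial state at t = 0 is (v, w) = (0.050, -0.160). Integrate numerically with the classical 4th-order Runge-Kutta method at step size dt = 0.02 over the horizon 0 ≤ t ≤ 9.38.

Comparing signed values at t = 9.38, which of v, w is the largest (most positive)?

largest component: w

t=0.000: state=(0.050, -0.160)
step 1 (dt=0.02): k1=(0.802, 0.082), k2=(0.809, 0.082), k3=(0.809, 0.082), k4=(0.816, 0.083); state += dt/6·(k1+2k2+2k3+k4)
t=0.020: state=(0.066, -0.158)
t=0.040: state=(0.083, -0.157)
t=0.060: state=(0.099, -0.155)
continuing one RK4 step at a time; state shown every 25 steps (Δt=0.5):
t=0.500: state=(0.549, -0.109)
t=1.000: state=(1.190, -0.031)
t=1.500: state=(1.674, 0.073)
t=2.000: state=(1.850, 0.189)
t=2.500: state=(1.871, 0.304)
t=3.000: state=(1.845, 0.415)
t=3.500: state=(1.806, 0.519)
t=4.000: state=(1.762, 0.618)
t=4.500: state=(1.718, 0.711)
t=5.000: state=(1.672, 0.798)
t=5.500: state=(1.625, 0.880)
t=6.000: state=(1.578, 0.957)
t=6.500: state=(1.529, 1.028)
t=7.000: state=(1.479, 1.094)
t=7.500: state=(1.427, 1.155)
t=8.000: state=(1.374, 1.212)
t=8.500: state=(1.317, 1.263)
t=9.000: state=(1.257, 1.310)
t=9.380: state=(1.209, 1.342)
compare at T: v=1.209, w=1.342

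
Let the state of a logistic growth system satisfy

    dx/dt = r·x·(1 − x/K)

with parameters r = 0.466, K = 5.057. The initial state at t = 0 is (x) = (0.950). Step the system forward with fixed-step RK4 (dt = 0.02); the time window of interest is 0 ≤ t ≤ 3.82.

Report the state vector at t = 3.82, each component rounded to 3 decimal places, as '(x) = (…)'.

t=0.000: state=(0.950)
step 1 (dt=0.02): k1=(0.360), k2=(0.361), k3=(0.361), k4=(0.362); state += dt/6·(k1+2k2+2k3+k4)
t=0.020: state=(0.957)
t=0.040: state=(0.964)
t=0.060: state=(0.972)
continuing one RK4 step at a time; state shown every 10 steps (Δt=0.2):
t=0.200: state=(1.024)
t=0.400: state=(1.102)
t=0.600: state=(1.185)
t=0.800: state=(1.271)
t=1.000: state=(1.362)
t=1.200: state=(1.457)
t=1.400: state=(1.555)
t=1.600: state=(1.657)
t=1.800: state=(1.763)
t=2.000: state=(1.871)
t=2.200: state=(1.982)
t=2.400: state=(2.096)
t=2.600: state=(2.211)
t=2.800: state=(2.328)
t=3.000: state=(2.445)
t=3.200: state=(2.563)
t=3.400: state=(2.681)
t=3.600: state=(2.798)
t=3.800: state=(2.913)
t=3.820: state=(2.925)

(x) = (2.925)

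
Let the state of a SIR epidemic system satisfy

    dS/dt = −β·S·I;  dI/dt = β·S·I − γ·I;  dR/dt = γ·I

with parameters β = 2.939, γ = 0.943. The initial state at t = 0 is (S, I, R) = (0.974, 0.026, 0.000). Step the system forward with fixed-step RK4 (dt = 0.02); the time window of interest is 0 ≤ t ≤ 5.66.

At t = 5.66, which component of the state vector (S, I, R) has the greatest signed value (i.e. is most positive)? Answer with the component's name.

t=0.000: state=(0.974, 0.026, 0.000)
step 1 (dt=0.02): k1=(-0.074, 0.050, 0.025), k2=(-0.076, 0.051, 0.025), k3=(-0.076, 0.051, 0.025), k4=(-0.077, 0.052, 0.025); state += dt/6·(k1+2k2+2k3+k4)
t=0.020: state=(0.972, 0.027, 0.000)
t=0.040: state=(0.971, 0.028, 0.001)
t=0.060: state=(0.969, 0.029, 0.002)
continuing one RK4 step at a time; state shown every 10 steps (Δt=0.2):
t=0.200: state=(0.956, 0.038, 0.006)
t=0.400: state=(0.931, 0.055, 0.015)
t=0.600: state=(0.895, 0.078, 0.027)
t=0.800: state=(0.848, 0.107, 0.044)
t=1.000: state=(0.788, 0.144, 0.068)
t=1.200: state=(0.715, 0.186, 0.099)
t=1.400: state=(0.633, 0.228, 0.138)
t=1.600: state=(0.547, 0.268, 0.185)
t=1.800: state=(0.463, 0.298, 0.238)
t=2.000: state=(0.386, 0.317, 0.297)
t=2.200: state=(0.320, 0.323, 0.357)
t=2.400: state=(0.265, 0.317, 0.418)
t=2.600: state=(0.221, 0.303, 0.476)
t=2.800: state=(0.186, 0.283, 0.532)
t=3.000: state=(0.158, 0.259, 0.583)
t=3.200: state=(0.137, 0.234, 0.629)
t=3.400: state=(0.120, 0.209, 0.671)
t=3.600: state=(0.107, 0.185, 0.708)
t=3.800: state=(0.097, 0.162, 0.741)
t=4.000: state=(0.089, 0.142, 0.769)
t=4.200: state=(0.082, 0.124, 0.794)
t=4.400: state=(0.077, 0.107, 0.816)
t=4.600: state=(0.072, 0.093, 0.835)
t=4.800: state=(0.069, 0.080, 0.851)
t=5.000: state=(0.066, 0.069, 0.865)
t=5.200: state=(0.063, 0.059, 0.877)
t=5.400: state=(0.061, 0.051, 0.888)
t=5.600: state=(0.060, 0.044, 0.897)
t=5.660: state=(0.059, 0.042, 0.899)
compare at T: S=0.059, I=0.042, R=0.899

largest component: R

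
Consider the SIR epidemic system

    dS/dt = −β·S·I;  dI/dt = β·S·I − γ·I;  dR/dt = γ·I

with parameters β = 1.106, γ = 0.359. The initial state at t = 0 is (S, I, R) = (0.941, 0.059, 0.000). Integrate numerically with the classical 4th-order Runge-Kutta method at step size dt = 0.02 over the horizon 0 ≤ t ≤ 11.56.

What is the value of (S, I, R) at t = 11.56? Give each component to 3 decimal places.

(S, I, R) = (0.068, 0.079, 0.853)

t=0.000: state=(0.941, 0.059, 0.000)
step 1 (dt=0.02): k1=(-0.061, 0.040, 0.021), k2=(-0.062, 0.040, 0.021), k3=(-0.062, 0.040, 0.021), k4=(-0.062, 0.041, 0.021); state += dt/6·(k1+2k2+2k3+k4)
t=0.020: state=(0.940, 0.060, 0.000)
t=0.040: state=(0.939, 0.061, 0.001)
t=0.060: state=(0.937, 0.061, 0.001)
continuing one RK4 step at a time; state shown every 25 steps (Δt=0.5):
t=0.500: state=(0.905, 0.082, 0.013)
t=1.000: state=(0.858, 0.112, 0.030)
t=1.500: state=(0.799, 0.148, 0.053)
t=2.000: state=(0.728, 0.189, 0.083)
t=2.500: state=(0.648, 0.231, 0.121)
t=3.000: state=(0.564, 0.270, 0.166)
t=3.500: state=(0.482, 0.301, 0.217)
t=4.000: state=(0.405, 0.321, 0.273)
t=4.500: state=(0.338, 0.330, 0.332)
t=5.000: state=(0.282, 0.327, 0.391)
t=5.500: state=(0.236, 0.315, 0.449)
t=6.000: state=(0.199, 0.297, 0.504)
t=6.500: state=(0.170, 0.275, 0.555)
t=7.000: state=(0.147, 0.251, 0.602)
t=7.500: state=(0.129, 0.226, 0.645)
t=8.000: state=(0.115, 0.202, 0.683)
t=8.500: state=(0.103, 0.179, 0.718)
t=9.000: state=(0.094, 0.158, 0.748)
t=9.500: state=(0.087, 0.139, 0.775)
t=10.000: state=(0.081, 0.122, 0.798)
t=10.500: state=(0.076, 0.106, 0.818)
t=11.000: state=(0.072, 0.092, 0.836)
t=11.500: state=(0.068, 0.080, 0.852)
t=11.560: state=(0.068, 0.079, 0.853)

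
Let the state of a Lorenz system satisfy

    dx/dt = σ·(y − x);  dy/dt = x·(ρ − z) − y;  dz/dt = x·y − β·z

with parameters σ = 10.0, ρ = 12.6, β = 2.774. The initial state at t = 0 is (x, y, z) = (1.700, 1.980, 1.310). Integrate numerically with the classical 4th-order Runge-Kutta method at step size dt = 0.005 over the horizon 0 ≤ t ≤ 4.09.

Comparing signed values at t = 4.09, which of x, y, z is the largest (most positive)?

largest component: z

t=0.000: state=(1.700, 1.980, 1.310)
step 1 (dt=0.005): k1=(2.800, 17.213, -0.268), k2=(3.160, 17.250, -0.179), k3=(3.152, 17.260, -0.177), k4=(3.505, 17.306, -0.086); state += dt/6·(k1+2k2+2k3+k4)
t=0.005: state=(1.716, 2.066, 1.309)
t=0.010: state=(1.735, 2.153, 1.309)
t=0.015: state=(1.758, 2.241, 1.310)
continuing one RK4 step at a time; state shown every 40 steps (Δt=0.2):
t=0.200: state=(4.531, 7.062, 2.890)
t=0.400: state=(10.090, 11.230, 14.485)
t=0.600: state=(5.326, 1.807, 16.269)
t=0.800: state=(1.580, 1.051, 9.807)
t=1.000: state=(1.699, 2.200, 5.996)
t=1.200: state=(3.672, 5.251, 4.969)
t=1.400: state=(7.832, 9.830, 10.258)
t=1.600: state=(7.500, 5.174, 16.394)
t=1.800: state=(3.413, 2.328, 11.895)
t=2.000: state=(2.970, 3.422, 8.068)
t=2.200: state=(4.914, 6.362, 7.605)
t=2.400: state=(7.686, 8.391, 12.384)
t=2.600: state=(6.301, 4.703, 14.546)
t=2.800: state=(3.969, 3.484, 11.138)
t=3.000: state=(4.232, 4.884, 8.877)
t=3.200: state=(6.133, 7.172, 10.083)
t=3.400: state=(7.036, 6.647, 13.447)
t=3.600: state=(5.319, 4.430, 12.794)
t=3.800: state=(4.461, 4.518, 10.444)
t=4.000: state=(5.316, 6.009, 9.921)
t=4.090: state=(5.957, 6.645, 10.594)
compare at T: x=5.957, y=6.645, z=10.594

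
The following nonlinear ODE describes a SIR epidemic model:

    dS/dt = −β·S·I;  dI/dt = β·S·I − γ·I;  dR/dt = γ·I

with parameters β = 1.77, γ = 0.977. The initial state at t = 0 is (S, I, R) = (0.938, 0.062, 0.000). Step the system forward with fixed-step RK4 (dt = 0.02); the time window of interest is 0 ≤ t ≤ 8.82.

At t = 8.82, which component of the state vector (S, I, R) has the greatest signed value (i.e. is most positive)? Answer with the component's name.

largest component: R

t=0.000: state=(0.938, 0.062, 0.000)
step 1 (dt=0.02): k1=(-0.103, 0.042, 0.061), k2=(-0.104, 0.043, 0.061), k3=(-0.104, 0.043, 0.061), k4=(-0.104, 0.043, 0.061); state += dt/6·(k1+2k2+2k3+k4)
t=0.020: state=(0.936, 0.063, 0.001)
t=0.040: state=(0.934, 0.064, 0.002)
t=0.060: state=(0.932, 0.065, 0.004)
continuing one RK4 step at a time; state shown every 25 steps (Δt=0.5):
t=0.500: state=(0.879, 0.085, 0.036)
t=1.000: state=(0.806, 0.110, 0.083)
t=1.500: state=(0.724, 0.133, 0.143)
t=2.000: state=(0.638, 0.149, 0.212)
t=2.500: state=(0.557, 0.155, 0.287)
t=3.000: state=(0.486, 0.151, 0.362)
t=3.500: state=(0.428, 0.139, 0.434)
t=4.000: state=(0.381, 0.122, 0.497)
t=4.500: state=(0.345, 0.103, 0.552)
t=5.000: state=(0.318, 0.085, 0.598)
t=5.500: state=(0.297, 0.068, 0.635)
t=6.000: state=(0.281, 0.054, 0.665)
t=6.500: state=(0.270, 0.042, 0.688)
t=7.000: state=(0.261, 0.033, 0.706)
t=7.500: state=(0.254, 0.025, 0.720)
t=8.000: state=(0.249, 0.019, 0.731)
t=8.500: state=(0.246, 0.015, 0.740)
t=8.820: state=(0.244, 0.012, 0.744)
compare at T: S=0.244, I=0.012, R=0.744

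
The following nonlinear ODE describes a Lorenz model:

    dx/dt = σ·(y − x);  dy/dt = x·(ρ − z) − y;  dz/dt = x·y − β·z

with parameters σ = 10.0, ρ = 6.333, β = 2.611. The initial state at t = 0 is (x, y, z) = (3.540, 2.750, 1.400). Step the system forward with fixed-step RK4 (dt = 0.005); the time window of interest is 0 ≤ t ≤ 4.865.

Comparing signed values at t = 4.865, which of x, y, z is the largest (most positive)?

largest component: z

t=0.000: state=(3.540, 2.750, 1.400)
step 1 (dt=0.005): k1=(-7.900, 14.713, 6.080), k2=(-7.335, 14.525, 6.115), k3=(-7.354, 14.532, 6.117), k4=(-6.806, 14.352, 6.153); state += dt/6·(k1+2k2+2k3+k4)
t=0.005: state=(3.503, 2.823, 1.431)
t=0.010: state=(3.472, 2.894, 1.462)
t=0.015: state=(3.445, 2.963, 1.493)
continuing one RK4 step at a time; state shown every 40 steps (Δt=0.2):
t=0.200: state=(4.182, 4.957, 3.154)
t=0.400: state=(5.341, 5.506, 6.071)
t=0.600: state=(4.628, 3.905, 7.364)
t=0.800: state=(3.271, 2.765, 6.296)
t=1.000: state=(2.725, 2.661, 4.932)
t=1.200: state=(2.900, 3.114, 4.169)
t=1.400: state=(3.482, 3.822, 4.217)
t=1.600: state=(4.105, 4.342, 4.984)
t=1.800: state=(4.291, 4.230, 5.832)
t=2.000: state=(3.952, 3.720, 6.012)
t=2.200: state=(3.538, 3.386, 5.599)
t=2.400: state=(3.389, 3.391, 5.119)
t=2.600: state=(3.510, 3.617, 4.913)
t=2.800: state=(3.750, 3.866, 5.047)
t=3.000: state=(3.915, 3.953, 5.354)
t=3.200: state=(3.895, 3.844, 5.561)
t=3.400: state=(3.755, 3.680, 5.534)
t=3.600: state=(3.637, 3.602, 5.365)
t=3.800: state=(3.621, 3.638, 5.220)
t=4.000: state=(3.688, 3.731, 5.196)
t=4.200: state=(3.768, 3.799, 5.277)
t=4.400: state=(3.800, 3.799, 5.377)
t=4.600: state=(3.772, 3.748, 5.417)
t=4.800: state=(3.722, 3.699, 5.383)
t=4.865: state=(3.709, 3.691, 5.363)
compare at T: x=3.709, y=3.691, z=5.363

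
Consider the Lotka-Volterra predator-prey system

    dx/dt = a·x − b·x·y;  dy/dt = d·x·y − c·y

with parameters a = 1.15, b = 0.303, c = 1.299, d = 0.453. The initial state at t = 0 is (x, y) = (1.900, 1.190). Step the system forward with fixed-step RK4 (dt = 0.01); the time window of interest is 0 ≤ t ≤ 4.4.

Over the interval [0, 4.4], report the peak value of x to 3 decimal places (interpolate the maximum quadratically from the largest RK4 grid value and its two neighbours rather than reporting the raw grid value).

t=0.000: state=(1.900, 1.190)
step 1 (dt=0.01): k1=(1.500, -0.522), k2=(1.507, -0.516), k3=(1.507, -0.516), k4=(1.515, -0.511); state += dt/6·(k1+2k2+2k3+k4)
t=0.010: state=(1.915, 1.185)
t=0.020: state=(1.930, 1.180)
t=0.030: state=(1.946, 1.175)
continuing one RK4 step at a time; state shown every 20 steps (Δt=0.2):
t=0.200: state=(2.231, 1.106)
t=0.400: state=(2.630, 1.063)
t=0.600: state=(3.104, 1.062)
t=0.800: state=(3.659, 1.112)
t=1.000: state=(4.292, 1.229)
t=1.200: state=(4.985, 1.442)
t=1.400: state=(5.692, 1.804)
t=1.600: state=(6.316, 2.400)
t=1.800: state=(6.693, 3.345)
t=2.000: state=(6.610, 4.733)
t=2.200: state=(5.931, 6.471)
t=2.400: state=(4.787, 8.128)
t=2.600: state=(3.555, 9.139)
t=2.800: state=(2.551, 9.272)
t=3.000: state=(1.857, 8.711)
t=3.200: state=(1.416, 7.779)
t=3.400: state=(1.148, 6.731)
t=3.600: state=(0.991, 5.716)
t=3.800: state=(0.908, 4.802)
t=4.000: state=(0.875, 4.014)
t=4.200: state=(0.882, 3.351)
t=4.400: state=(0.922, 2.804)
largest grid value and its neighbours: x(1.860)=6.72611, x(1.870)=6.72711, x(1.880)=6.72676
parabola through these three points peaks at t≈1.872 with x≈6.72715

max x = 6.727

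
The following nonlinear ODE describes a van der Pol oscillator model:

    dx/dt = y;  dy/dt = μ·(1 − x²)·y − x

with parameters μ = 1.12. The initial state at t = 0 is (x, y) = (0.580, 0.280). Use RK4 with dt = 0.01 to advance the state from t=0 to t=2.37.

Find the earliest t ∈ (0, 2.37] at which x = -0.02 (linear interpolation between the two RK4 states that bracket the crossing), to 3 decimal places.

t = 1.800

t=0.000: state=(0.580, 0.280)
step 1 (dt=0.01): k1=(0.280, -0.372), k2=(0.278, -0.375), k3=(0.278, -0.375), k4=(0.276, -0.378); state += dt/6·(k1+2k2+2k3+k4)
t=0.010: state=(0.583, 0.276)
t=0.020: state=(0.586, 0.272)
t=0.030: state=(0.588, 0.269)
continuing one RK4 step at a time; state shown every 10 steps (Δt=0.1):
t=0.100: state=(0.606, 0.240)
t=0.200: state=(0.628, 0.193)
t=0.300: state=(0.644, 0.140)
t=0.400: state=(0.656, 0.083)
t=0.500: state=(0.661, 0.020)
t=0.600: state=(0.659, -0.047)
t=0.700: state=(0.651, -0.118)
t=0.800: state=(0.636, -0.192)
t=0.900: state=(0.613, -0.271)
t=1.000: state=(0.582, -0.353)
t=1.100: state=(0.542, -0.439)
t=1.200: state=(0.493, -0.531)
t=1.300: state=(0.436, -0.628)
t=1.400: state=(0.368, -0.732)
t=1.500: state=(0.289, -0.844)
t=1.600: state=(0.198, -0.964)
t=1.700: state=(0.096, -1.091)
t=1.800: state=(-0.020, -1.224)
next step: t=1.810: state=(-0.032, -1.237) — x has crossed -0.02
linear interpolation between t=1.800 (-0.01986) and t=1.810 (-0.03217) → t≈1.800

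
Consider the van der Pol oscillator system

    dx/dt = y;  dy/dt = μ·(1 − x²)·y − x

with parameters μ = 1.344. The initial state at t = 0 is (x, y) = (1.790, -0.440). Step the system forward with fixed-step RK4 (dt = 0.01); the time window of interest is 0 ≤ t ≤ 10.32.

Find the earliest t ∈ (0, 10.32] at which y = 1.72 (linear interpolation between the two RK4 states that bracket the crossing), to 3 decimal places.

t=0.000: state=(1.790, -0.440)
step 1 (dt=0.01): k1=(-0.440, -0.487), k2=(-0.442, -0.482), k3=(-0.442, -0.482), k4=(-0.445, -0.477); state += dt/6·(k1+2k2+2k3+k4)
t=0.010: state=(1.786, -0.445)
t=0.020: state=(1.781, -0.450)
t=0.030: state=(1.777, -0.454)
continuing one RK4 step at a time; state shown every 50 steps (Δt=0.5):
t=0.500: state=(1.519, -0.637)
t=1.000: state=(1.140, -0.910)
t=1.500: state=(0.551, -1.548)
t=2.000: state=(-0.548, -2.907)
t=2.500: state=(-1.821, -1.357)
t=3.000: state=(-1.992, 0.233)
t=3.500: state=(-1.795, 0.499)
t=4.000: state=(-1.507, 0.658)
t=4.500: state=(-1.118, 0.935)
t=5.000: state=(-0.509, 1.607)
t=5.050: state=(-0.426, 1.717)
next step: t=5.060: state=(-0.409, 1.741) — y has crossed 1.72
linear interpolation between t=5.050 (1.71737) and t=5.060 (1.74074) → t≈5.051

t = 5.051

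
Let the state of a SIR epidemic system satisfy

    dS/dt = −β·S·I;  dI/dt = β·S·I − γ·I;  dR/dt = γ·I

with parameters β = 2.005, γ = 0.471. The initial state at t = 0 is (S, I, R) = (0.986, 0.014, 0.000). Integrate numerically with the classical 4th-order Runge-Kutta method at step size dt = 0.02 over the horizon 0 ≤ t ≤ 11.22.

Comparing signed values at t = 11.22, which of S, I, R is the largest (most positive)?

largest component: R

t=0.000: state=(0.986, 0.014, 0.000)
step 1 (dt=0.02): k1=(-0.028, 0.021, 0.007), k2=(-0.028, 0.021, 0.007), k3=(-0.028, 0.021, 0.007), k4=(-0.029, 0.022, 0.007); state += dt/6·(k1+2k2+2k3+k4)
t=0.020: state=(0.985, 0.014, 0.000)
t=0.040: state=(0.985, 0.015, 0.000)
t=0.060: state=(0.984, 0.015, 0.000)
continuing one RK4 step at a time; state shown every 25 steps (Δt=0.5):
t=0.500: state=(0.966, 0.029, 0.005)
t=1.000: state=(0.925, 0.060, 0.015)
t=1.500: state=(0.849, 0.116, 0.035)
t=2.000: state=(0.725, 0.203, 0.072)
t=2.500: state=(0.562, 0.306, 0.132)
t=3.000: state=(0.395, 0.390, 0.215)
t=3.500: state=(0.261, 0.427, 0.312)
t=4.000: state=(0.171, 0.417, 0.412)
t=4.500: state=(0.114, 0.379, 0.506)
t=5.000: state=(0.080, 0.330, 0.590)
t=5.500: state=(0.059, 0.279, 0.662)
t=6.000: state=(0.046, 0.233, 0.722)
t=6.500: state=(0.037, 0.191, 0.772)
t=7.000: state=(0.031, 0.156, 0.812)
t=7.500: state=(0.027, 0.127, 0.846)
t=8.000: state=(0.024, 0.103, 0.873)
t=8.500: state=(0.022, 0.083, 0.895)
t=9.000: state=(0.020, 0.067, 0.912)
t=9.500: state=(0.019, 0.054, 0.927)
t=10.000: state=(0.018, 0.044, 0.938)
t=10.500: state=(0.017, 0.035, 0.947)
t=11.000: state=(0.017, 0.028, 0.955)
t=11.220: state=(0.017, 0.026, 0.958)
compare at T: S=0.017, I=0.026, R=0.958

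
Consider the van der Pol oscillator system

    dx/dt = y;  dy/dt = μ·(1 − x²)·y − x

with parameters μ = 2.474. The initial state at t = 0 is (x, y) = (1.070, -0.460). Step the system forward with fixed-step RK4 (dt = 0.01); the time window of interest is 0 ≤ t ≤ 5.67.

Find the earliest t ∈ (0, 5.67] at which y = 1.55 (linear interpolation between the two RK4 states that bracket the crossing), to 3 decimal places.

t = 4.674

t=0.000: state=(1.070, -0.460)
step 1 (dt=0.01): k1=(-0.460, -0.905), k2=(-0.465, -0.907), k3=(-0.465, -0.907), k4=(-0.469, -0.909); state += dt/6·(k1+2k2+2k3+k4)
t=0.010: state=(1.065, -0.469)
t=0.020: state=(1.061, -0.478)
t=0.030: state=(1.056, -0.487)
continuing one RK4 step at a time; state shown every 20 steps (Δt=0.2):
t=0.200: state=(0.959, -0.655)
t=0.400: state=(0.804, -0.918)
t=0.600: state=(0.582, -1.341)
t=0.800: state=(0.244, -2.110)
t=1.000: state=(-0.301, -3.423)
t=1.200: state=(-1.098, -4.189)
t=1.400: state=(-1.762, -2.119)
t=1.600: state=(-1.982, -0.371)
t=1.800: state=(-1.995, 0.124)
t=2.000: state=(-1.956, 0.240)
t=2.200: state=(-1.904, 0.275)
t=2.400: state=(-1.847, 0.295)
t=2.600: state=(-1.787, 0.312)
t=2.800: state=(-1.722, 0.332)
t=3.000: state=(-1.654, 0.355)
t=3.200: state=(-1.580, 0.384)
t=3.400: state=(-1.500, 0.420)
t=3.600: state=(-1.411, 0.466)
t=3.800: state=(-1.312, 0.529)
t=4.000: state=(-1.198, 0.618)
t=4.200: state=(-1.062, 0.751)
t=4.400: state=(-0.892, 0.965)
t=4.600: state=(-0.665, 1.340)
t=4.670: state=(-0.565, 1.538)
next step: t=4.680: state=(-0.549, 1.570) — y has crossed 1.55
linear interpolation between t=4.670 (1.53787) and t=4.680 (1.56996) → t≈4.674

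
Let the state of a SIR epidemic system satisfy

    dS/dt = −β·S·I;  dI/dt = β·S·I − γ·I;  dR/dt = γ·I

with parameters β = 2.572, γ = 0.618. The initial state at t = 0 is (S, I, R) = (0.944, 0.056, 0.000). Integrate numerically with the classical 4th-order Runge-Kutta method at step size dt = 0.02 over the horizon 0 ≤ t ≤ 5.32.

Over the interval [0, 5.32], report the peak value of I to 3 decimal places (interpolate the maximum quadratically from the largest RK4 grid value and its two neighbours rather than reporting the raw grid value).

t=0.000: state=(0.944, 0.056, 0.000)
step 1 (dt=0.02): k1=(-0.136, 0.101, 0.035), k2=(-0.138, 0.103, 0.035), k3=(-0.138, 0.103, 0.035), k4=(-0.141, 0.105, 0.036); state += dt/6·(k1+2k2+2k3+k4)
t=0.020: state=(0.941, 0.058, 0.001)
t=0.040: state=(0.938, 0.060, 0.001)
t=0.060: state=(0.935, 0.062, 0.002)
continuing one RK4 step at a time; state shown every 10 steps (Δt=0.2):
t=0.200: state=(0.912, 0.080, 0.008)
t=0.400: state=(0.868, 0.112, 0.020)
t=0.600: state=(0.812, 0.152, 0.036)
t=0.800: state=(0.742, 0.200, 0.058)
t=1.000: state=(0.660, 0.254, 0.086)
t=1.200: state=(0.571, 0.308, 0.121)
t=1.400: state=(0.481, 0.357, 0.162)
t=1.600: state=(0.396, 0.395, 0.209)
t=1.800: state=(0.321, 0.420, 0.259)
t=2.000: state=(0.258, 0.430, 0.312)
t=2.200: state=(0.207, 0.428, 0.365)
t=2.400: state=(0.166, 0.416, 0.417)
t=2.600: state=(0.135, 0.398, 0.468)
t=2.800: state=(0.111, 0.374, 0.515)
t=3.000: state=(0.092, 0.348, 0.560)
t=3.200: state=(0.077, 0.321, 0.601)
t=3.400: state=(0.066, 0.295, 0.639)
t=3.600: state=(0.057, 0.269, 0.674)
t=3.800: state=(0.050, 0.244, 0.706)
t=4.000: state=(0.044, 0.221, 0.735)
t=4.200: state=(0.040, 0.200, 0.761)
t=4.400: state=(0.036, 0.180, 0.784)
t=4.600: state=(0.033, 0.162, 0.805)
t=4.800: state=(0.031, 0.145, 0.824)
t=5.000: state=(0.028, 0.130, 0.841)
t=5.200: state=(0.027, 0.117, 0.856)
t=5.320: state=(0.026, 0.109, 0.865)
largest grid value and its neighbours: I(2.040)=0.43085, I(2.060)=0.43094, I(2.080)=0.43090
parabola through these three points peaks at t≈2.064 with I≈0.43094

max I = 0.431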